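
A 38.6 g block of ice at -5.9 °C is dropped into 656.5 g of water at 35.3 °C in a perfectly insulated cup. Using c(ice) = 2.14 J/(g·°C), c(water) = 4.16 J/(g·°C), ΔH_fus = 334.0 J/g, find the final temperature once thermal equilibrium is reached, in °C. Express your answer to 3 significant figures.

T_f = 28.7 °C

Heat to bring ice to 0 °C and melt it: q₁ = 38.6×2.14×5.9 + 38.6×334.0 = 13380 J
Heat the water can supply cooling to 0 °C: 656.5×4.16×35.3 = 96405.7 J > q₁, so all ice melts.
Energy balance: 656.5×4.16×(35.3 − T) = 13380 + 38.6×4.16×(T − 0)
2731.04(35.3 − T) = 13380 + 160.576 T
96405.7 − 13380 = 2891.616 T
T = 83025.7 / 2891.616 = 28.71 °C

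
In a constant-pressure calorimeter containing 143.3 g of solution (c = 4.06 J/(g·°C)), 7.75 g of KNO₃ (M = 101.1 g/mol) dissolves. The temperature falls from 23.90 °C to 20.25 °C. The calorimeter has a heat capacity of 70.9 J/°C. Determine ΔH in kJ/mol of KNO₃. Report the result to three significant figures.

ΔH = 31.1 kJ/mol

|ΔT| = |20.25 − 23.90| = 3.65 °C
|q_surr| = (143.3 × 4.06 + 70.9) × 3.65 = 652.698 × 3.65 = 2382 J
n(KNO₃) = 7.75 / 101.1 = 0.07666 mol
Temperature fell, so q_rxn = +|q_surr| = 2.382 kJ
ΔH = q_rxn / n = 31.07 kJ/mol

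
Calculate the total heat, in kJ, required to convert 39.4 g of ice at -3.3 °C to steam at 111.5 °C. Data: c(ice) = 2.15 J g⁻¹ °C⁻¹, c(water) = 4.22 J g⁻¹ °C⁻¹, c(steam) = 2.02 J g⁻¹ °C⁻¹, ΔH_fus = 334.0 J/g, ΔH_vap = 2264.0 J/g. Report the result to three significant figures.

q = 120 kJ

q1 (heat ice -3.3→0.0 °C): 39.4 × 2.15 × 3.3 = 280 J
q2 (melt at 0 °C): 39.4 × 334.0 = 13160 J
q3 (heat water 0.0→100.0 °C): 39.4 × 4.22 × 100.0 = 16627 J
q4 (vaporize at 100 °C): 39.4 × 2264.0 = 89202 J
q5 (heat steam 100.0→111.5 °C): 39.4 × 2.02 × 11.5 = 915 J
Total: 280 + 13160 + 16627 + 89202 + 915 = 120184 J = 120 kJ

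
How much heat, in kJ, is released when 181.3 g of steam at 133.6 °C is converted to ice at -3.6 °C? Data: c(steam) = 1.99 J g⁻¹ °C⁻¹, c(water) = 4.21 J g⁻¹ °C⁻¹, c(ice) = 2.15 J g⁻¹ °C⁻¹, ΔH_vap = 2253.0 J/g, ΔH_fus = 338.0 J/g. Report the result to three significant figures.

q = 560 kJ

q1 (cool steam 133.6→100 °C): 181.3 × 1.99 × 33.6 = 12122 J
q2 (condense at 100 °C): 181.3 × 2253.0 = 408469 J
q3 (cool water 100→0 °C): 181.3 × 4.21 × 100.0 = 76327 J
q4 (freeze at 0 °C): 181.3 × 338.0 = 61279 J
q5 (cool ice 0→-3.6 °C): 181.3 × 2.15 × 3.6 = 1403 J
Total: 12122 + 408469 + 76327 + 61279 + 1403 = 559600 J = 560 kJ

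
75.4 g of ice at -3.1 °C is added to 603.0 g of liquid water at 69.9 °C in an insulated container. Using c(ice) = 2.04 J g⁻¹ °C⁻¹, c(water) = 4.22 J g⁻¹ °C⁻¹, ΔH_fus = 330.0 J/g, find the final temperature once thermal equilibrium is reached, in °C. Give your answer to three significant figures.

T_f = 53.3 °C

Heat to bring ice to 0 °C and melt it: q₁ = 75.4×2.04×3.1 + 75.4×330.0 = 25359 J
Heat the water can supply cooling to 0 °C: 603.0×4.22×69.9 = 177872 J > q₁, so all ice melts.
Energy balance: 603.0×4.22×(69.9 − T) = 25359 + 75.4×4.22×(T − 0)
2544.66(69.9 − T) = 25359 + 318.188 T
177872 − 25359 = 2862.848 T
T = 152513 / 2862.848 = 53.27 °C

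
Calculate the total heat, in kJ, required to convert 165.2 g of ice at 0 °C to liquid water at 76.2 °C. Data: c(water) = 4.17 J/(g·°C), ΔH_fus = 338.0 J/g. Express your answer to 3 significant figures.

q = 108 kJ

q1 (melt at 0 °C): 165.2 × 338.0 = 55838 J
q2 (heat water 0.0→76.2 °C): 165.2 × 4.17 × 76.2 = 52493 J
Total: 55838 + 52493 = 108331 J = 108 kJ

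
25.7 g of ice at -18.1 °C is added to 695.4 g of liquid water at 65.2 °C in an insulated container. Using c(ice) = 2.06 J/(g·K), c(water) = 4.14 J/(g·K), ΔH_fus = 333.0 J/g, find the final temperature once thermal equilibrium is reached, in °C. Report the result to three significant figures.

Heat to bring ice to 0 °C and melt it: q₁ = 25.7×2.06×18.1 + 25.7×333.0 = 9516.4 J
Heat the water can supply cooling to 0 °C: 695.4×4.14×65.2 = 187708 J > q₁, so all ice melts.
Energy balance: 695.4×4.14×(65.2 − T) = 9516.4 + 25.7×4.14×(T − 0)
2878.956(65.2 − T) = 9516.4 + 106.398 T
187708 − 9516.4 = 2985.354 T
T = 178191.6 / 2985.354 = 59.69 °C

T_f = 59.7 °C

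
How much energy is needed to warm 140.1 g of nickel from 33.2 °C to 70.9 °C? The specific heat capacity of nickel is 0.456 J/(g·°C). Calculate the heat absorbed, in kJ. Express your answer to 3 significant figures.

q = 2.41 kJ

q = m c ΔT = 140.1 × 0.456 × (70.9 − 33.2)
q = 140.1 × 0.456 × 37.7 = 2408 J = 2.41 kJ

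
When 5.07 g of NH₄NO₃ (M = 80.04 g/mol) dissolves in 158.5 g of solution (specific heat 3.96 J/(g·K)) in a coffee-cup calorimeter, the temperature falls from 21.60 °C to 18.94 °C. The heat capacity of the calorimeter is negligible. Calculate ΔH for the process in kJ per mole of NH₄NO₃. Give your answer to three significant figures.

|ΔT| = |18.94 − 21.60| = 2.66 °C
|q_surr| = (158.5 × 3.96) × 2.66 = 627.66 × 2.66 = 1670 J
n(NH₄NO₃) = 5.07 / 80.04 = 0.06334 mol
Temperature fell, so q_rxn = +|q_surr| = 1.670 kJ
ΔH = q_rxn / n = 26.37 kJ/mol

ΔH = 26.4 kJ/mol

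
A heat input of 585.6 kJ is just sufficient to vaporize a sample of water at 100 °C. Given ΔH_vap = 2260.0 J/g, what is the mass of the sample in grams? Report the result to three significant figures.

m = 259 g

m = q / ΔH_vap = 585600 J / 2260.0 J/g = 259 g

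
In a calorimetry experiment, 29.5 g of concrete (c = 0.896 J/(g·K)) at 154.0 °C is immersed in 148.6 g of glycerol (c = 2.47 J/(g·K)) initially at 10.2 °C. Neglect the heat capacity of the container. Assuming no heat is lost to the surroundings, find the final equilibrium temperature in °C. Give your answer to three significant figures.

T_f = 19.9 °C

Heat lost by concrete = heat gained by glycerol.
(29.5)(0.896)(154.0 − T) = (148.6)(2.47)(T − 10.2)
26.432 (154.0 − T) = 367.042 (T − 10.2)
4070.5 − 26.432 T = 367.042 T − 3743.8
7814.3 = 393.474 T
T = 19.86 °C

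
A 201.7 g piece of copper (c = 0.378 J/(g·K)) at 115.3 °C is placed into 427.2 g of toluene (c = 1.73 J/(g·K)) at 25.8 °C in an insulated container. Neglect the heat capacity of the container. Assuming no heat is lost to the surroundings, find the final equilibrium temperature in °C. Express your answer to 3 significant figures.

T_f = 34.2 °C

Heat lost by copper = heat gained by toluene.
(201.7)(0.378)(115.3 − T) = (427.2)(1.73)(T − 25.8)
76.2426 (115.3 − T) = 739.056 (T − 25.8)
8790.8 − 76.2426 T = 739.056 T − 19068
27858.8 = 815.2986 T
T = 34.17 °C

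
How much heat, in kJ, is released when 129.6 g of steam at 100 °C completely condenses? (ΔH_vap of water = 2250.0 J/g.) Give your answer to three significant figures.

q = 292 kJ

q = m × ΔH_vap = 129.6 × 2250.0 = 291600 J = 292 kJ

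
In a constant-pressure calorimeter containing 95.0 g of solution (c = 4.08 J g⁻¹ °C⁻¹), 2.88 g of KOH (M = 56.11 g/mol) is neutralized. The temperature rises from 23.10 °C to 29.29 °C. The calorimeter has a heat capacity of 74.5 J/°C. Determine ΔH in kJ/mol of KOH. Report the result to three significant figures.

ΔH = -55.7 kJ/mol

|ΔT| = |29.29 − 23.10| = 6.19 °C
|q_surr| = (95.0 × 4.08 + 74.5) × 6.19 = 462.1 × 6.19 = 2860 J
n(KOH) = 2.88 / 56.11 = 0.05133 mol
Temperature rose, so q_rxn = −|q_surr| = -2.860 kJ
ΔH = q_rxn / n = -55.72 kJ/mol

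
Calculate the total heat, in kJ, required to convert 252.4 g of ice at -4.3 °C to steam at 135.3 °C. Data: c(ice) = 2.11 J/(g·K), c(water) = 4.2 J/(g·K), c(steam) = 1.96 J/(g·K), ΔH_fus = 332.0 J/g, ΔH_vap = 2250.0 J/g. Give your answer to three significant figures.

q = 777 kJ

q1 (heat ice -4.3→0.0 °C): 252.4 × 2.11 × 4.3 = 2290 J
q2 (melt at 0 °C): 252.4 × 332.0 = 83797 J
q3 (heat water 0.0→100.0 °C): 252.4 × 4.2 × 100.0 = 106008 J
q4 (vaporize at 100 °C): 252.4 × 2250.0 = 567900 J
q5 (heat steam 100.0→135.3 °C): 252.4 × 1.96 × 35.3 = 17463 J
Total: 2290 + 83797 + 106008 + 567900 + 17463 = 777458 J = 777 kJ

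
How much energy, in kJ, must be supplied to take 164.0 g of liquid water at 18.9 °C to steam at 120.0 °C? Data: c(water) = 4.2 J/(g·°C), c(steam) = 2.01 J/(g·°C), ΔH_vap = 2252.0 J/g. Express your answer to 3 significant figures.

q1 (heat water 18.9→100.0 °C): 164.0 × 4.2 × 81.1 = 55862 J
q2 (vaporize at 100 °C): 164.0 × 2252.0 = 369328 J
q3 (heat steam 100.0→120.0 °C): 164.0 × 2.01 × 20.0 = 6593 J
Total: 55862 + 369328 + 6593 = 431783 J = 432 kJ

q = 432 kJ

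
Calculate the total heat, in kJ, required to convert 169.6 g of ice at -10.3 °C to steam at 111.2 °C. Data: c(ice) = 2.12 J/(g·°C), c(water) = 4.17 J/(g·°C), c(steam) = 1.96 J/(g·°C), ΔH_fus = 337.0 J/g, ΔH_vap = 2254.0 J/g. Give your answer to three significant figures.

q1 (heat ice -10.3→0.0 °C): 169.6 × 2.12 × 10.3 = 3703 J
q2 (melt at 0 °C): 169.6 × 337.0 = 57155 J
q3 (heat water 0.0→100.0 °C): 169.6 × 4.17 × 100.0 = 70723 J
q4 (vaporize at 100 °C): 169.6 × 2254.0 = 382278 J
q5 (heat steam 100.0→111.2 °C): 169.6 × 1.96 × 11.2 = 3723 J
Total: 3703 + 57155 + 70723 + 382278 + 3723 = 517582 J = 518 kJ

q = 518 kJ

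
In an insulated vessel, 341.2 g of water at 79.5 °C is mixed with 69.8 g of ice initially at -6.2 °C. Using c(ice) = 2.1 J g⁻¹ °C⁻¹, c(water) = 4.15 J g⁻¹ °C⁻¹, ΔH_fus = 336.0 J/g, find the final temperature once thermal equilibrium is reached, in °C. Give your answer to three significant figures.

T_f = 51.7 °C

Heat to bring ice to 0 °C and melt it: q₁ = 69.8×2.1×6.2 + 69.8×336.0 = 24362 J
Heat the water can supply cooling to 0 °C: 341.2×4.15×79.5 = 112570 J > q₁, so all ice melts.
Energy balance: 341.2×4.15×(79.5 − T) = 24362 + 69.8×4.15×(T − 0)
1415.98(79.5 − T) = 24362 + 289.67 T
112570 − 24362 = 1705.65 T
T = 88208 / 1705.65 = 51.72 °C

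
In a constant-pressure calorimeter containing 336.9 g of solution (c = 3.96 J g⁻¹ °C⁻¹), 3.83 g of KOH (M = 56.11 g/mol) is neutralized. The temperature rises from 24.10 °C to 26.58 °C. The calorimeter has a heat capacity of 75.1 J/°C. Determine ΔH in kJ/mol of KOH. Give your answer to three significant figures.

ΔH = -51.2 kJ/mol

|ΔT| = |26.58 − 24.10| = 2.48 °C
|q_surr| = (336.9 × 3.96 + 75.1) × 2.48 = 1409.224 × 2.48 = 3495 J
n(KOH) = 3.83 / 56.11 = 0.06826 mol
Temperature rose, so q_rxn = −|q_surr| = -3.495 kJ
ΔH = q_rxn / n = -51.20 kJ/mol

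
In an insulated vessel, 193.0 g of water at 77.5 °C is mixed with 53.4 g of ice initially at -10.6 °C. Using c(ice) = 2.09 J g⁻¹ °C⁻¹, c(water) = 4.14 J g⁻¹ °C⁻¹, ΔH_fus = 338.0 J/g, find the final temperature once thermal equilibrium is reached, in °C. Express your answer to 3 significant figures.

Heat to bring ice to 0 °C and melt it: q₁ = 53.4×2.09×10.6 + 53.4×338.0 = 19232 J
Heat the water can supply cooling to 0 °C: 193.0×4.14×77.5 = 61924.1 J > q₁, so all ice melts.
Energy balance: 193.0×4.14×(77.5 − T) = 19232 + 53.4×4.14×(T − 0)
799.02(77.5 − T) = 19232 + 221.076 T
61924.1 − 19232 = 1020.096 T
T = 42692.1 / 1020.096 = 41.85 °C

T_f = 41.9 °C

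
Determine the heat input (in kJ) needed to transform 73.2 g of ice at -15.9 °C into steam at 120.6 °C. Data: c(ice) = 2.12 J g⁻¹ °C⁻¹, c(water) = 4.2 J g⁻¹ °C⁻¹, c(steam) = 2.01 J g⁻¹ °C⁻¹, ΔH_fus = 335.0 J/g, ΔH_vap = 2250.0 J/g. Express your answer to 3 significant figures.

q = 225 kJ

q1 (heat ice -15.9→0.0 °C): 73.2 × 2.12 × 15.9 = 2467 J
q2 (melt at 0 °C): 73.2 × 335.0 = 24522 J
q3 (heat water 0.0→100.0 °C): 73.2 × 4.2 × 100.0 = 30744 J
q4 (vaporize at 100 °C): 73.2 × 2250.0 = 164700 J
q5 (heat steam 100.0→120.6 °C): 73.2 × 2.01 × 20.6 = 3031 J
Total: 2467 + 24522 + 30744 + 164700 + 3031 = 225464 J = 225 kJ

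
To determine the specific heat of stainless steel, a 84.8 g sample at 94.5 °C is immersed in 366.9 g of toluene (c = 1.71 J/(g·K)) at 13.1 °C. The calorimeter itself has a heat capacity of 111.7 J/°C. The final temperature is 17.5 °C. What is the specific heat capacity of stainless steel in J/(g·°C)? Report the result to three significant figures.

c = 0.498 J/(g·°C)

q_gained = (366.9 × 1.71 + 111.7) × (17.5 − 13.1) = 3252 J
q_lost = 84.8 × c × (94.5 − 17.5) = 6529.6 c
Set equal: c = 3252 / 6529.6 = 0.498 J/(g·°C)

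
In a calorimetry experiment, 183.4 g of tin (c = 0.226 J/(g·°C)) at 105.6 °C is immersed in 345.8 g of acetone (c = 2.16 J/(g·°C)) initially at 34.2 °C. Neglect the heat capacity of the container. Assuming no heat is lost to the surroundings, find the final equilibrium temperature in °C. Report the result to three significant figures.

T_f = 38.0 °C

Heat lost by tin = heat gained by acetone.
(183.4)(0.226)(105.6 − T) = (345.8)(2.16)(T − 34.2)
41.4484 (105.6 − T) = 746.928 (T − 34.2)
4377.0 − 41.4484 T = 746.928 T − 25545
29922.0 = 788.3764 T
T = 37.95 °C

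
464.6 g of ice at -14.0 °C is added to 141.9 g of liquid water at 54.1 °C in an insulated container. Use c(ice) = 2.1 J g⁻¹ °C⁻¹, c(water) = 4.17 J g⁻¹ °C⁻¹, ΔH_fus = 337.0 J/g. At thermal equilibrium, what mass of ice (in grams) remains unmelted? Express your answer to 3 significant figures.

Heat to warm all ice to 0 °C: 464.6×2.1×14.0 = 13659 J
Heat released by water cooling to 0 °C: 141.9×4.17×54.1 = 32012 J
32012 J < 13659 + 464.6×337.0 = 170229.2 J, so not all ice melts; final T = 0 °C.
Heat left for melting: 32012 − 13659 = 18353 J
Mass melted = 18353 / 337.0 = 54.46 g
Ice remaining = 464.6 − 54.46 = 410.14 g

m_ice remaining = 410 g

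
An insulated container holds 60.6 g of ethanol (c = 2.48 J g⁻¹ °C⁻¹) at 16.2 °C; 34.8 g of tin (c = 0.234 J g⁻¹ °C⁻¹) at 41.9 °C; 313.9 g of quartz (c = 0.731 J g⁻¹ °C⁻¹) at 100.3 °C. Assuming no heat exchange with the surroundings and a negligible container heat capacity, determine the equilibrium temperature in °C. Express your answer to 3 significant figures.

Σ mᵢcᵢ(T − Tᵢ) = 0  ⇒  T = Σ mᵢcᵢTᵢ / Σ mᵢcᵢ
Σ mᵢcᵢ = 60.6×2.48 + 34.8×0.234 + 313.9×0.731 = 387.8921
Σ mᵢcᵢTᵢ = 150.288×16.2 + 8.1432×41.9 + 229.4609×100.3 = 25791
T = 25791 / 387.8921 = 66.49 °C

T_f = 66.5 °C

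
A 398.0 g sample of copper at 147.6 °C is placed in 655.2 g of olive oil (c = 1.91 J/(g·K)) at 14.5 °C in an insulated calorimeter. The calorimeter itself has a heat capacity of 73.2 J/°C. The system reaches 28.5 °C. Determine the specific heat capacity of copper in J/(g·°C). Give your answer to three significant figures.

q_gained = (655.2 × 1.91 + 73.2) × (28.5 − 14.5) = 18540 J
q_lost = 398.0 × c × (147.6 − 28.5) = 47401.8 c
Set equal: c = 18540 / 47401.8 = 0.391 J/(g·°C)

c = 0.391 J/(g·°C)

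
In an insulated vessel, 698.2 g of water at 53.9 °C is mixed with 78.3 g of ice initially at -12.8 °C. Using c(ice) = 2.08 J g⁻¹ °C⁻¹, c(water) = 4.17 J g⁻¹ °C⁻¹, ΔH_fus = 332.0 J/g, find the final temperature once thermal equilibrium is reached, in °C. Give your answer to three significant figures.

Heat to bring ice to 0 °C and melt it: q₁ = 78.3×2.08×12.8 + 78.3×332.0 = 28080 J
Heat the water can supply cooling to 0 °C: 698.2×4.17×53.9 = 156930 J > q₁, so all ice melts.
Energy balance: 698.2×4.17×(53.9 − T) = 28080 + 78.3×4.17×(T − 0)
2911.494(53.9 − T) = 28080 + 326.511 T
156930 − 28080 = 3238.005 T
T = 128850 / 3238.005 = 39.79 °C

T_f = 39.8 °C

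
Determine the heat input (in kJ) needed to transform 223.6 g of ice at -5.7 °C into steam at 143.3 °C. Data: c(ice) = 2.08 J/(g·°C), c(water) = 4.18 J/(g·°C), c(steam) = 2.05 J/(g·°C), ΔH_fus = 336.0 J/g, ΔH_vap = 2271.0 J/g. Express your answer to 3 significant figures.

q = 699 kJ

q1 (heat ice -5.7→0.0 °C): 223.6 × 2.08 × 5.7 = 2651 J
q2 (melt at 0 °C): 223.6 × 336.0 = 75130 J
q3 (heat water 0.0→100.0 °C): 223.6 × 4.18 × 100.0 = 93465 J
q4 (vaporize at 100 °C): 223.6 × 2271.0 = 507796 J
q5 (heat steam 100.0→143.3 °C): 223.6 × 2.05 × 43.3 = 19848 J
Total: 2651 + 75130 + 93465 + 507796 + 19848 = 698890 J = 699 kJ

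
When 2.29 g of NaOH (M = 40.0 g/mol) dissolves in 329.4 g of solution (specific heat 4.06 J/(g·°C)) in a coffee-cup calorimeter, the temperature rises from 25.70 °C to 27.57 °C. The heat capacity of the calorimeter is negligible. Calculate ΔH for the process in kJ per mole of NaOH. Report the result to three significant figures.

ΔH = -43.7 kJ/mol

|ΔT| = |27.57 − 25.70| = 1.87 °C
|q_surr| = (329.4 × 4.06) × 1.87 = 1337.364 × 1.87 = 2501 J
n(NaOH) = 2.29 / 40.0 = 0.05725 mol
Temperature rose, so q_rxn = −|q_surr| = -2.501 kJ
ΔH = q_rxn / n = -43.69 kJ/mol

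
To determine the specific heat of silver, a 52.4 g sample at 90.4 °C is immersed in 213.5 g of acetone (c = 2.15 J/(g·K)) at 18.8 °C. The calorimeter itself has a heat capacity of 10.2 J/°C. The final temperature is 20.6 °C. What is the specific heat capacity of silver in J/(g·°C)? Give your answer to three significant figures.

c = 0.231 J/(g·°C)

q_gained = (213.5 × 2.15 + 10.2) × (20.6 − 18.8) = 844.6 J
q_lost = 52.4 × c × (90.4 − 20.6) = 3657.52 c
Set equal: c = 844.6 / 3657.52 = 0.231 J/(g·°C)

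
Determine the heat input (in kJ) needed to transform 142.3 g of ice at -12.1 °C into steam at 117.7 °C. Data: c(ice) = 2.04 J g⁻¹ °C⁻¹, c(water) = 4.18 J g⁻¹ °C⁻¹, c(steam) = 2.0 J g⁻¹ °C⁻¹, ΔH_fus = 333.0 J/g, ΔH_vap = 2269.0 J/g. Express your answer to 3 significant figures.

q1 (heat ice -12.1→0.0 °C): 142.3 × 2.04 × 12.1 = 3513 J
q2 (melt at 0 °C): 142.3 × 333.0 = 47386 J
q3 (heat water 0.0→100.0 °C): 142.3 × 4.18 × 100.0 = 59481 J
q4 (vaporize at 100 °C): 142.3 × 2269.0 = 322879 J
q5 (heat steam 100.0→117.7 °C): 142.3 × 2.0 × 17.7 = 5037 J
Total: 3513 + 47386 + 59481 + 322879 + 5037 = 438296 J = 438 kJ

q = 438 kJ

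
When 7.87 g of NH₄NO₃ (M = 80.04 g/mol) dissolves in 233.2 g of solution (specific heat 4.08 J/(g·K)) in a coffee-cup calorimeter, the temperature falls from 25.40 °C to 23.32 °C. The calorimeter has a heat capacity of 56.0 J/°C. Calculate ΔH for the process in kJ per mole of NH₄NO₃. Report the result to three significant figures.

ΔH = 21.3 kJ/mol

|ΔT| = |23.32 − 25.40| = 2.08 °C
|q_surr| = (233.2 × 4.08 + 56.0) × 2.08 = 1007.456 × 2.08 = 2096 J
n(NH₄NO₃) = 7.87 / 80.04 = 0.09833 mol
Temperature fell, so q_rxn = +|q_surr| = 2.096 kJ
ΔH = q_rxn / n = 21.32 kJ/mol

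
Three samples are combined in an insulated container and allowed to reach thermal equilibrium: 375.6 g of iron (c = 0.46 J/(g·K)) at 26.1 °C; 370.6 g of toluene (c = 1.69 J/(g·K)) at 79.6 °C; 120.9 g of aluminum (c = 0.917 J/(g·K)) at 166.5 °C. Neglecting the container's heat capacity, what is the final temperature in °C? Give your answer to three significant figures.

Σ mᵢcᵢ(T − Tᵢ) = 0  ⇒  T = Σ mᵢcᵢTᵢ / Σ mᵢcᵢ
Σ mᵢcᵢ = 375.6×0.46 + 370.6×1.69 + 120.9×0.917 = 909.9553
Σ mᵢcᵢTᵢ = 172.776×26.1 + 626.314×79.6 + 110.8653×166.5 = 72823
T = 72823 / 909.9553 = 80.03 °C

T_f = 80.0 °C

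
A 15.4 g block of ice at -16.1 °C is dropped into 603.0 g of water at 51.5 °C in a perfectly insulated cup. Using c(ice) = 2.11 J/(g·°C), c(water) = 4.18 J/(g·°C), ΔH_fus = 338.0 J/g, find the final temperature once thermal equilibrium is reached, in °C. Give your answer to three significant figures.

Heat to bring ice to 0 °C and melt it: q₁ = 15.4×2.11×16.1 + 15.4×338.0 = 5728.4 J
Heat the water can supply cooling to 0 °C: 603.0×4.18×51.5 = 129808 J > q₁, so all ice melts.
Energy balance: 603.0×4.18×(51.5 − T) = 5728.4 + 15.4×4.18×(T − 0)
2520.54(51.5 − T) = 5728.4 + 64.372 T
129808 − 5728.4 = 2584.912 T
T = 124079.6 / 2584.912 = 48.00 °C

T_f = 48.0 °C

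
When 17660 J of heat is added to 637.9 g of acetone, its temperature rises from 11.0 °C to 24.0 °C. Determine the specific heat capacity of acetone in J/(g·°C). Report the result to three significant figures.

c = 2.13 J/(g·°C)

c = q / (m ΔT) = 17660 / (637.9 × 13.0)
c = 17660 / 8292.7 = 2.13 J/(g·°C)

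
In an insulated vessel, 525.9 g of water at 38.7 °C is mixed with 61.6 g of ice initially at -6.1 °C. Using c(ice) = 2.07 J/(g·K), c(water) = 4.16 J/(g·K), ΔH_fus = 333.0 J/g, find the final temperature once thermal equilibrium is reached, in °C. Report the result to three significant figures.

Heat to bring ice to 0 °C and melt it: q₁ = 61.6×2.07×6.1 + 61.6×333.0 = 21291 J
Heat the water can supply cooling to 0 °C: 525.9×4.16×38.7 = 84665.7 J > q₁, so all ice melts.
Energy balance: 525.9×4.16×(38.7 − T) = 21291 + 61.6×4.16×(T − 0)
2187.744(38.7 − T) = 21291 + 256.256 T
84665.7 − 21291 = 2444.000 T
T = 63374.7 / 2444.000 = 25.93 °C

T_f = 25.9 °C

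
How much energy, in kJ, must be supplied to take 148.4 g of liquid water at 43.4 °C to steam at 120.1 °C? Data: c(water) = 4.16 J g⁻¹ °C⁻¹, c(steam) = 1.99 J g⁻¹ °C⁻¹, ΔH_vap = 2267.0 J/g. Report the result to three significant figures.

q1 (heat water 43.4→100.0 °C): 148.4 × 4.16 × 56.6 = 34942 J
q2 (vaporize at 100 °C): 148.4 × 2267.0 = 336423 J
q3 (heat steam 100.0→120.1 °C): 148.4 × 1.99 × 20.1 = 5936 J
Total: 34942 + 336423 + 5936 = 377301 J = 377 kJ

q = 377 kJ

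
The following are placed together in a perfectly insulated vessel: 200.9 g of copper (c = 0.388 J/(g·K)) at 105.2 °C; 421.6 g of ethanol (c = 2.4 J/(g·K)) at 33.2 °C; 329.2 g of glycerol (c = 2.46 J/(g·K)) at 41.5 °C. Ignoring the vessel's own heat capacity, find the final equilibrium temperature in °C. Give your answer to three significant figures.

Σ mᵢcᵢ(T − Tᵢ) = 0  ⇒  T = Σ mᵢcᵢTᵢ / Σ mᵢcᵢ
Σ mᵢcᵢ = 200.9×0.388 + 421.6×2.4 + 329.2×2.46 = 1899.6212
Σ mᵢcᵢTᵢ = 77.9492×105.2 + 1011.84×33.2 + 809.832×41.5 = 75401
T = 75401 / 1899.6212 = 39.69 °C

T_f = 39.7 °C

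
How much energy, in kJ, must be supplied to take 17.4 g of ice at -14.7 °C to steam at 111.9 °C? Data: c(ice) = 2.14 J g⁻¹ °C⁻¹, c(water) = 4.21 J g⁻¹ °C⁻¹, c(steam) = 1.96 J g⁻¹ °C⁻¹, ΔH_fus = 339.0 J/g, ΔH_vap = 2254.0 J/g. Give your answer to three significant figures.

q = 53.4 kJ

q1 (heat ice -14.7→0.0 °C): 17.4 × 2.14 × 14.7 = 547 J
q2 (melt at 0 °C): 17.4 × 339.0 = 5899 J
q3 (heat water 0.0→100.0 °C): 17.4 × 4.21 × 100.0 = 7325 J
q4 (vaporize at 100 °C): 17.4 × 2254.0 = 39220 J
q5 (heat steam 100.0→111.9 °C): 17.4 × 1.96 × 11.9 = 406 J
Total: 547 + 5899 + 7325 + 39220 + 406 = 53397 J = 53.4 kJ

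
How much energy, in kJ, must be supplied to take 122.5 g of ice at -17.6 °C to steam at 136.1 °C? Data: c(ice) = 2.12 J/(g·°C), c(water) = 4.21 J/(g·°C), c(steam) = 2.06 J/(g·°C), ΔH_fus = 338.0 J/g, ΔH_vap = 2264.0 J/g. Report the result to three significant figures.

q = 384 kJ

q1 (heat ice -17.6→0.0 °C): 122.5 × 2.12 × 17.6 = 4571 J
q2 (melt at 0 °C): 122.5 × 338.0 = 41405 J
q3 (heat water 0.0→100.0 °C): 122.5 × 4.21 × 100.0 = 51573 J
q4 (vaporize at 100 °C): 122.5 × 2264.0 = 277340 J
q5 (heat steam 100.0→136.1 °C): 122.5 × 2.06 × 36.1 = 9110 J
Total: 4571 + 41405 + 51573 + 277340 + 9110 = 383999 J = 384 kJ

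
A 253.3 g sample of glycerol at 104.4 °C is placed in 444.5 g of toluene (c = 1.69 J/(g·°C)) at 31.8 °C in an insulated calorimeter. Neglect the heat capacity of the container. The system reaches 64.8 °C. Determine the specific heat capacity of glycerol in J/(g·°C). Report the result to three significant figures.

q_gained = (444.5 × 1.69) × (64.8 − 31.8) = 24790 J
q_lost = 253.3 × c × (104.4 − 64.8) = 10030.68 c
Set equal: c = 24790 / 10030.68 = 2.47 J/(g·°C)

c = 2.47 J/(g·°C)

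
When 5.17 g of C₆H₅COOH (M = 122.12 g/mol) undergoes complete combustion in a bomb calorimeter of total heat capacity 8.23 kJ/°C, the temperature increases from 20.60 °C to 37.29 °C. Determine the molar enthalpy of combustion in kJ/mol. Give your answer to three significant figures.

ΔT = 37.29 − 20.60 = 16.69 °C
q_cal = C_cal × ΔT = 8.23 × 16.69 = 137.3587 kJ
n = 5.17 / 122.12 = 0.04234 mol
q_rxn = −q_cal = -137.3587 kJ
ΔH = -137.3587 / 0.04234 = -3244 kJ/mol

ΔH = -3240 kJ/mol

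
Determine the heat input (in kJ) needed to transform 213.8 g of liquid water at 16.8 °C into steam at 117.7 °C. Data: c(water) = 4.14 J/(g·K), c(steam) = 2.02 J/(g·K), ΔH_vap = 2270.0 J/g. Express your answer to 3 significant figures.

q1 (heat water 16.8→100.0 °C): 213.8 × 4.14 × 83.2 = 73643 J
q2 (vaporize at 100 °C): 213.8 × 2270.0 = 485326 J
q3 (heat steam 100.0→117.7 °C): 213.8 × 2.02 × 17.7 = 7644 J
Total: 73643 + 485326 + 7644 = 566613 J = 567 kJ

q = 567 kJ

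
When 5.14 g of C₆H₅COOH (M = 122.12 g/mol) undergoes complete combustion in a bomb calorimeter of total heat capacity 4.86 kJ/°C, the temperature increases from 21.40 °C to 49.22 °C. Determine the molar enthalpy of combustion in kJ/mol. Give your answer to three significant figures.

ΔT = 49.22 − 21.40 = 27.82 °C
q_cal = C_cal × ΔT = 4.86 × 27.82 = 135.2052 kJ
n = 5.14 / 122.12 = 0.04209 mol
q_rxn = −q_cal = -135.2052 kJ
ΔH = -135.2052 / 0.04209 = -3212 kJ/mol

ΔH = -3210 kJ/mol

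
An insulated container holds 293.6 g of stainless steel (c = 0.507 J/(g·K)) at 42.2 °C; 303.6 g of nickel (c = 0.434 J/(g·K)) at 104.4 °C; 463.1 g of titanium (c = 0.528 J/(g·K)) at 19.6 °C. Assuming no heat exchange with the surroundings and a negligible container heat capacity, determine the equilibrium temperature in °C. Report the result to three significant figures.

Σ mᵢcᵢ(T − Tᵢ) = 0  ⇒  T = Σ mᵢcᵢTᵢ / Σ mᵢcᵢ
Σ mᵢcᵢ = 293.6×0.507 + 303.6×0.434 + 463.1×0.528 = 525.1344
Σ mᵢcᵢTᵢ = 148.8552×42.2 + 131.7624×104.4 + 244.5168×19.6 = 24830
T = 24830 / 525.1344 = 47.28 °C

T_f = 47.3 °C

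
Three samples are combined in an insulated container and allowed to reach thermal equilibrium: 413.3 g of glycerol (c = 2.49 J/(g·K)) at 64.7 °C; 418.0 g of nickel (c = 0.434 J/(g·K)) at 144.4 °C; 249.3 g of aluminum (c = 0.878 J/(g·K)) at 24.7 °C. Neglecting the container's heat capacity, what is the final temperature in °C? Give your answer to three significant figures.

Σ mᵢcᵢ(T − Tᵢ) = 0  ⇒  T = Σ mᵢcᵢTᵢ / Σ mᵢcᵢ
Σ mᵢcᵢ = 413.3×2.49 + 418.0×0.434 + 249.3×0.878 = 1429.4144
Σ mᵢcᵢTᵢ = 1029.117×64.7 + 181.412×144.4 + 218.8854×24.7 = 98186
T = 98186 / 1429.4144 = 68.69 °C

T_f = 68.7 °C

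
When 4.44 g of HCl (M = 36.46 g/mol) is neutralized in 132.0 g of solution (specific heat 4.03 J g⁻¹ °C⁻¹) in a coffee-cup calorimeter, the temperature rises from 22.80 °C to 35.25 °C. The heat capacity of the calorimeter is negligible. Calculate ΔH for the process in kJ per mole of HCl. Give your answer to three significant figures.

|ΔT| = |35.25 − 22.80| = 12.45 °C
|q_surr| = (132.0 × 4.03) × 12.45 = 531.96 × 12.45 = 6623 J
n(HCl) = 4.44 / 36.46 = 0.1218 mol
Temperature rose, so q_rxn = −|q_surr| = -6.623 kJ
ΔH = q_rxn / n = -54.38 kJ/mol

ΔH = -54.4 kJ/mol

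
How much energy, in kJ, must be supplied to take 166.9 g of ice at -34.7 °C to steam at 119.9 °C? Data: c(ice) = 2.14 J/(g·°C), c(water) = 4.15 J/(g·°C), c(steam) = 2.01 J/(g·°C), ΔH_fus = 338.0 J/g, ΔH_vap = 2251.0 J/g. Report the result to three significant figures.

q = 520 kJ

q1 (heat ice -34.7→0.0 °C): 166.9 × 2.14 × 34.7 = 12394 J
q2 (melt at 0 °C): 166.9 × 338.0 = 56412 J
q3 (heat water 0.0→100.0 °C): 166.9 × 4.15 × 100.0 = 69264 J
q4 (vaporize at 100 °C): 166.9 × 2251.0 = 375692 J
q5 (heat steam 100.0→119.9 °C): 166.9 × 2.01 × 19.9 = 6676 J
Total: 12394 + 56412 + 69264 + 375692 + 6676 = 520438 J = 520 kJ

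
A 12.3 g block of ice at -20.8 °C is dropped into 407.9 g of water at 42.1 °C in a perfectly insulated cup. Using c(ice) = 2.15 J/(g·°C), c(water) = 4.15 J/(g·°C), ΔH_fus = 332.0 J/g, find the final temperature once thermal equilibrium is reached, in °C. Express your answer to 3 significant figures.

Heat to bring ice to 0 °C and melt it: q₁ = 12.3×2.15×20.8 + 12.3×332.0 = 4633.7 J
Heat the water can supply cooling to 0 °C: 407.9×4.15×42.1 = 71266.2 J > q₁, so all ice melts.
Energy balance: 407.9×4.15×(42.1 − T) = 4633.7 + 12.3×4.15×(T − 0)
1692.785(42.1 − T) = 4633.7 + 51.045 T
71266.2 − 4633.7 = 1743.830 T
T = 66632.5 / 1743.830 = 38.21 °C

T_f = 38.2 °C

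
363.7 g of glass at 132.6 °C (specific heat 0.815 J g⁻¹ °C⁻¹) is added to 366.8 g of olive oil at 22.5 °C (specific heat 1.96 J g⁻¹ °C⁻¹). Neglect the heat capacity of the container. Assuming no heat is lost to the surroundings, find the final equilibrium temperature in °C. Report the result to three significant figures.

Heat lost by glass = heat gained by olive oil.
(363.7)(0.815)(132.6 − T) = (366.8)(1.96)(T − 22.5)
296.4155 (132.6 − T) = 718.928 (T − 22.5)
39305 − 296.4155 T = 718.928 T − 16176
55481 = 1015.3435 T
T = 54.64 °C

T_f = 54.6 °C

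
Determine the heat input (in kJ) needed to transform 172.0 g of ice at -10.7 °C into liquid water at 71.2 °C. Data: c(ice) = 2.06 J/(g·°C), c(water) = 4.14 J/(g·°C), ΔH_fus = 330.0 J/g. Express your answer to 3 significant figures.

q = 111 kJ

q1 (heat ice -10.7→0.0 °C): 172.0 × 2.06 × 10.7 = 3791 J
q2 (melt at 0 °C): 172.0 × 330.0 = 56760 J
q3 (heat water 0.0→71.2 °C): 172.0 × 4.14 × 71.2 = 50700 J
Total: 3791 + 56760 + 50700 = 111251 J = 111 kJ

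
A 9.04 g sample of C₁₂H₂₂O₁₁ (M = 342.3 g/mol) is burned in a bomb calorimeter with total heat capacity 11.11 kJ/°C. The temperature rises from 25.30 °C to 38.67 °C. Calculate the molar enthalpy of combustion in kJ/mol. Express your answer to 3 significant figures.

ΔH = -5620 kJ/mol

ΔT = 38.67 − 25.30 = 13.37 °C
q_cal = C_cal × ΔT = 11.11 × 13.37 = 148.5407 kJ
n = 9.04 / 342.3 = 0.02641 mol
q_rxn = −q_cal = -148.5407 kJ
ΔH = -148.5407 / 0.02641 = -5624 kJ/mol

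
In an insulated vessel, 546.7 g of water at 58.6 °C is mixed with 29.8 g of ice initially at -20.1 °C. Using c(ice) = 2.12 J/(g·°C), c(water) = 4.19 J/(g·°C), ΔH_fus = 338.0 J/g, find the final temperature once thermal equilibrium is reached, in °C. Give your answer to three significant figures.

T_f = 50.9 °C

Heat to bring ice to 0 °C and melt it: q₁ = 29.8×2.12×20.1 + 29.8×338.0 = 11342 J
Heat the water can supply cooling to 0 °C: 546.7×4.19×58.6 = 134233 J > q₁, so all ice melts.
Energy balance: 546.7×4.19×(58.6 − T) = 11342 + 29.8×4.19×(T − 0)
2290.673(58.6 − T) = 11342 + 124.862 T
134233 − 11342 = 2415.535 T
T = 122891 / 2415.535 = 50.88 °C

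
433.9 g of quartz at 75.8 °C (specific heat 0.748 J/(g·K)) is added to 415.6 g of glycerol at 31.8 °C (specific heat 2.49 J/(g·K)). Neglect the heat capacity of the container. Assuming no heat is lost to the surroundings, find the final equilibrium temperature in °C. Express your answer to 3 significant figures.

T_f = 42.3 °C

Heat lost by quartz = heat gained by glycerol.
(433.9)(0.748)(75.8 − T) = (415.6)(2.49)(T − 31.8)
324.5572 (75.8 − T) = 1034.844 (T − 31.8)
24601 − 324.5572 T = 1034.844 T − 32908
57509 = 1359.4012 T
T = 42.30 °C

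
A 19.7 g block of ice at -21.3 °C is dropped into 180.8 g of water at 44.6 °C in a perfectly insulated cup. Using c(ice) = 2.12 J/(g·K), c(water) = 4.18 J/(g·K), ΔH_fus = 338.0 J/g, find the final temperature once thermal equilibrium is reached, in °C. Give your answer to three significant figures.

Heat to bring ice to 0 °C and melt it: q₁ = 19.7×2.12×21.3 + 19.7×338.0 = 7548.2 J
Heat the water can supply cooling to 0 °C: 180.8×4.18×44.6 = 33706.2 J > q₁, so all ice melts.
Energy balance: 180.8×4.18×(44.6 − T) = 7548.2 + 19.7×4.18×(T − 0)
755.744(44.6 − T) = 7548.2 + 82.346 T
33706.2 − 7548.2 = 838.090 T
T = 26158.0 / 838.090 = 31.21 °C

T_f = 31.2 °C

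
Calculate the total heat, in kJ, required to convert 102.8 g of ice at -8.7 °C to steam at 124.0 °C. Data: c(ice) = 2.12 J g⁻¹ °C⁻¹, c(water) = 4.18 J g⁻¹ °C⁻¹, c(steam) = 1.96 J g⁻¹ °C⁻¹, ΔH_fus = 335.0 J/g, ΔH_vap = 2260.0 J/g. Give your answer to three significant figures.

q = 316 kJ

q1 (heat ice -8.7→0.0 °C): 102.8 × 2.12 × 8.7 = 1896 J
q2 (melt at 0 °C): 102.8 × 335.0 = 34438 J
q3 (heat water 0.0→100.0 °C): 102.8 × 4.18 × 100.0 = 42970 J
q4 (vaporize at 100 °C): 102.8 × 2260.0 = 232328 J
q5 (heat steam 100.0→124.0 °C): 102.8 × 1.96 × 24.0 = 4836 J
Total: 1896 + 34438 + 42970 + 232328 + 4836 = 316468 J = 316 kJ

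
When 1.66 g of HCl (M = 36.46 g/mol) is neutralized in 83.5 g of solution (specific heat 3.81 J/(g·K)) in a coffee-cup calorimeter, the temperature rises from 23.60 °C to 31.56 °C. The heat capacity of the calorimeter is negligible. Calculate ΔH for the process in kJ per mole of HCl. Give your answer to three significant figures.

|ΔT| = |31.56 − 23.60| = 7.96 °C
|q_surr| = (83.5 × 3.81) × 7.96 = 318.135 × 7.96 = 2532 J
n(HCl) = 1.66 / 36.46 = 0.04553 mol
Temperature rose, so q_rxn = −|q_surr| = -2.532 kJ
ΔH = q_rxn / n = -55.61 kJ/mol

ΔH = -55.6 kJ/mol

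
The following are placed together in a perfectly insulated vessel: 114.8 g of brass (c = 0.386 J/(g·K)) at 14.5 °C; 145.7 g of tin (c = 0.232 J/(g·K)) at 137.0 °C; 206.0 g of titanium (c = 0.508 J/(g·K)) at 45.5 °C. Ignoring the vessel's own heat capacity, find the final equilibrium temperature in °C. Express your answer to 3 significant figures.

Σ mᵢcᵢ(T − Tᵢ) = 0  ⇒  T = Σ mᵢcᵢTᵢ / Σ mᵢcᵢ
Σ mᵢcᵢ = 114.8×0.386 + 145.7×0.232 + 206.0×0.508 = 182.7632
Σ mᵢcᵢTᵢ = 44.3128×14.5 + 33.8024×137.0 + 104.648×45.5 = 10035
T = 10035 / 182.7632 = 54.91 °C

T_f = 54.9 °C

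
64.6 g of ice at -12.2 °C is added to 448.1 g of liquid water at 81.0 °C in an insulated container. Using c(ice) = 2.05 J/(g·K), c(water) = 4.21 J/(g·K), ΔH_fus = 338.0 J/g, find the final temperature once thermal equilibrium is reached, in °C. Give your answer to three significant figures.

T_f = 59.9 °C

Heat to bring ice to 0 °C and melt it: q₁ = 64.6×2.05×12.2 + 64.6×338.0 = 23450 J
Heat the water can supply cooling to 0 °C: 448.1×4.21×81.0 = 152807 J > q₁, so all ice melts.
Energy balance: 448.1×4.21×(81.0 − T) = 23450 + 64.6×4.21×(T − 0)
1886.501(81.0 − T) = 23450 + 271.966 T
152807 − 23450 = 2158.467 T
T = 129357 / 2158.467 = 59.93 °C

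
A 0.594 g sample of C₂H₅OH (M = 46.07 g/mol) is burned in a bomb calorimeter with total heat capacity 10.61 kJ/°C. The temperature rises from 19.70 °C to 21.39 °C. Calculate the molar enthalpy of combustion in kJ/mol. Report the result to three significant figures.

ΔT = 21.39 − 19.70 = 1.69 °C
q_cal = C_cal × ΔT = 10.61 × 1.69 = 17.9309 kJ
n = 0.594 / 46.07 = 0.01289 mol
q_rxn = −q_cal = -17.9309 kJ
ΔH = -17.9309 / 0.01289 = -1391 kJ/mol

ΔH = -1390 kJ/mol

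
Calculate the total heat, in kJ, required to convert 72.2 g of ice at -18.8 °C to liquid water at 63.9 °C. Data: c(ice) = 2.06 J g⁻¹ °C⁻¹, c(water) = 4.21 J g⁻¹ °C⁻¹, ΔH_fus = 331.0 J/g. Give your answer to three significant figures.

q1 (heat ice -18.8→0.0 °C): 72.2 × 2.06 × 18.8 = 2796 J
q2 (melt at 0 °C): 72.2 × 331.0 = 23898 J
q3 (heat water 0.0→63.9 °C): 72.2 × 4.21 × 63.9 = 19423 J
Total: 2796 + 23898 + 19423 = 46117 J = 46.1 kJ

q = 46.1 kJ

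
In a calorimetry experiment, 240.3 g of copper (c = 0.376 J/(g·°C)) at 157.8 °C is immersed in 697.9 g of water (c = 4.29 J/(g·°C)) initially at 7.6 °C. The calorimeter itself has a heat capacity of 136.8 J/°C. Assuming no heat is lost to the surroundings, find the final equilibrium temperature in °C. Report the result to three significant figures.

Heat lost by copper = heat gained by water + calorimeter.
(240.3)(0.376)(157.8 − T) = [(697.9)(4.29) + 136.8](T − 7.6)
90.3528 (157.8 − T) = 3130.791 (T − 7.6)
14258 − 90.3528 T = 3130.791 T − 23794
38052 = 3221.1438 T
T = 11.81 °C

T_f = 11.8 °C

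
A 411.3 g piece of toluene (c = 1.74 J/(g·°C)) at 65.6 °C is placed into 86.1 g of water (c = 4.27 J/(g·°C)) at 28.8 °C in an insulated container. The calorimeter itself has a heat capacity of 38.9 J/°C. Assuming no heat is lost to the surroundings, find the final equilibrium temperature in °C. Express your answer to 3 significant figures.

Heat lost by toluene = heat gained by water + calorimeter.
(411.3)(1.74)(65.6 − T) = [(86.1)(4.27) + 38.9](T − 28.8)
715.662 (65.6 − T) = 406.547 (T − 28.8)
46947 − 715.662 T = 406.547 T − 11709
58656 = 1122.209 T
T = 52.27 °C

T_f = 52.3 °C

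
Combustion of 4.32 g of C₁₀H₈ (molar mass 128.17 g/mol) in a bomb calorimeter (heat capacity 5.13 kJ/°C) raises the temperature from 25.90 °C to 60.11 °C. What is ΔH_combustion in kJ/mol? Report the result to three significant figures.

ΔT = 60.11 − 25.90 = 34.21 °C
q_cal = C_cal × ΔT = 5.13 × 34.21 = 175.4973 kJ
n = 4.32 / 128.17 = 0.03371 mol
q_rxn = −q_cal = -175.4973 kJ
ΔH = -175.4973 / 0.03371 = -5206 kJ/mol

ΔH = -5210 kJ/mol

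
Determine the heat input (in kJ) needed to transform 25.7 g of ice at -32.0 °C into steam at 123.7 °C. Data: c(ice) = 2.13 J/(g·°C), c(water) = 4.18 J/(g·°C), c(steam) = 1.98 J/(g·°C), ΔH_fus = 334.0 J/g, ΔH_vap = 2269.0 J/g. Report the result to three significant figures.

q = 80.6 kJ

q1 (heat ice -32.0→0.0 °C): 25.7 × 2.13 × 32.0 = 1752 J
q2 (melt at 0 °C): 25.7 × 334.0 = 8584 J
q3 (heat water 0.0→100.0 °C): 25.7 × 4.18 × 100.0 = 10743 J
q4 (vaporize at 100 °C): 25.7 × 2269.0 = 58313 J
q5 (heat steam 100.0→123.7 °C): 25.7 × 1.98 × 23.7 = 1206 J
Total: 1752 + 8584 + 10743 + 58313 + 1206 = 80598 J = 80.6 kJ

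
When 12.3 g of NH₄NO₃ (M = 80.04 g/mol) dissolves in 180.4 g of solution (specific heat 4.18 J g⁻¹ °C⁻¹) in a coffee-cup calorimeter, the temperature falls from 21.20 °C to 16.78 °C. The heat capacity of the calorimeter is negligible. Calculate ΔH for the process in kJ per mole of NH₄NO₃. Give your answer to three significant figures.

|ΔT| = |16.78 − 21.20| = 4.42 °C
|q_surr| = (180.4 × 4.18) × 4.42 = 754.072 × 4.42 = 3333 J
n(NH₄NO₃) = 12.3 / 80.04 = 0.1537 mol
Temperature fell, so q_rxn = +|q_surr| = 3.333 kJ
ΔH = q_rxn / n = 21.69 kJ/mol

ΔH = 21.7 kJ/mol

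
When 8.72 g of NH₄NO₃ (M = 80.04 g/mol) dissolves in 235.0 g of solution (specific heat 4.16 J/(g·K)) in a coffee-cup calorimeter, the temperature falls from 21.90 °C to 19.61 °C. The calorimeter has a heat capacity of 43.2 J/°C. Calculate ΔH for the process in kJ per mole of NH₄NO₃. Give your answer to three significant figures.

|ΔT| = |19.61 − 21.90| = 2.29 °C
|q_surr| = (235.0 × 4.16 + 43.2) × 2.29 = 1020.8 × 2.29 = 2338 J
n(NH₄NO₃) = 8.72 / 80.04 = 0.1089 mol
Temperature fell, so q_rxn = +|q_surr| = 2.338 kJ
ΔH = q_rxn / n = 21.47 kJ/mol

ΔH = 21.5 kJ/mol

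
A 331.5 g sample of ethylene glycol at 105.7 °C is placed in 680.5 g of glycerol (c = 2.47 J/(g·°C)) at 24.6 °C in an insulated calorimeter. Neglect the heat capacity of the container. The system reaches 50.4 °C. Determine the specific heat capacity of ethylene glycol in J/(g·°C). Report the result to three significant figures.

c = 2.37 J/(g·°C)

q_gained = (680.5 × 2.47) × (50.4 − 24.6) = 43370 J
q_lost = 331.5 × c × (105.7 − 50.4) = 18331.95 c
Set equal: c = 43370 / 18331.95 = 2.37 J/(g·°C)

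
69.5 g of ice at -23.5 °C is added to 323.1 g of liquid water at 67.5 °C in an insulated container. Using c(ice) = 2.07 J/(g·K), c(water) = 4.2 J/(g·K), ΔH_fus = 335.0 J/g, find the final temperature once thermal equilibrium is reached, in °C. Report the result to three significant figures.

Heat to bring ice to 0 °C and melt it: q₁ = 69.5×2.07×23.5 + 69.5×335.0 = 26663 J
Heat the water can supply cooling to 0 °C: 323.1×4.2×67.5 = 91598.9 J > q₁, so all ice melts.
Energy balance: 323.1×4.2×(67.5 − T) = 26663 + 69.5×4.2×(T − 0)
1357.02(67.5 − T) = 26663 + 291.9 T
91598.9 − 26663 = 1648.92 T
T = 64935.9 / 1648.92 = 39.38 °C

T_f = 39.4 °C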